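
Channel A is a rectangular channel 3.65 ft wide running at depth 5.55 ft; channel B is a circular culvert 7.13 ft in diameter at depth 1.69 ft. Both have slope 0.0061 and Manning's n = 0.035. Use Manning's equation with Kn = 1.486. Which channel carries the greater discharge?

Channel A: Flow area A = b·y = 3.65 × 5.55 = 20.26 ft². Wetted perimeter P = b + 2y = 3.65 + 2×5.55 = 14.75 ft. Hydraulic radius R = A/P = 20.26/14.75 = 1.373 ft. Q_A = (1.486/0.035)·20.26·1.373^(2/3)·√0.0061 = 83 ft³/s.
Channel B: For a circular section of diameter D = 7.13 ft at depth y = 1.69 ft, the central angle is θ = 2 arccos(1 − 2y/D) = 2.034 rad. Then A = (D²/8)(θ − sin θ) = 7.24 ft² and P = Dθ/2 = 7.251 ft. Hydraulic radius R = A/P = 7.24/7.251 = 0.9984 ft. Q_B = (1.486/0.035)·7.24·0.9984^(2/3)·√0.0061 = 23.98 ft³/s.
Q_A = 83 ft³/s vs Q_B = 23.98 ft³/s, so channel A carries more.

channel A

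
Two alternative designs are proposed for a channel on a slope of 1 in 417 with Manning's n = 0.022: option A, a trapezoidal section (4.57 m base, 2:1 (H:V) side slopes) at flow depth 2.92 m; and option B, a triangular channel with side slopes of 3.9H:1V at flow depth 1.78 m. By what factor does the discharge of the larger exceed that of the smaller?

Channel A: With bottom width b = 4.57 m and side slope z = 2: A = (b + zy)y = (4.57 + 2×2.92)×2.92 = 30.4 m²; P = b + 2y√(1+z²) = 4.57 + 2×2.92×2.236 = 17.63 m. Hydraulic radius R = A/P = 30.4/17.63 = 1.724 m. Q_A = (1/0.022)·30.4·1.724^(2/3)·√0.002398 = 97.29 m³/s.
Channel B: For a triangular section with side slope z = 3.9: A = zy² = 3.9×1.78² = 12.36 m²; P = 2y√(1+z²) = 2×1.78×4.026 = 14.33 m. Hydraulic radius R = A/P = 12.36/14.33 = 0.8621 m. Q_B = (1/0.022)·12.36·0.8621^(2/3)·√0.002398 = 24.91 m³/s.
The larger discharge is 97.29 m³/s and the smaller is 24.91 m³/s; the ratio is 3.91.

3.91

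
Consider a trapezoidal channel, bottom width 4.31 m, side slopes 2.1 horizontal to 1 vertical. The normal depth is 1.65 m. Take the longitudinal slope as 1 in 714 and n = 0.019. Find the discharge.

Q = 26.4 m³/s

With bottom width b = 4.31 m and side slope z = 2.1: A = (b + zy)y = (4.31 + 2.1×1.65)×1.65 = 12.83 m²; P = b + 2y√(1+z²) = 4.31 + 2×1.65×2.326 = 11.99 m.
Hydraulic radius R = A/P = 12.83/11.99 = 1.07 m.
Manning's equation: Q = (1/n) A R^(2/3) S^(1/2) = (1/0.019) × 12.83 × 1.07^(2/3) × 0.001401^(1/2) = 26.4 m³/s.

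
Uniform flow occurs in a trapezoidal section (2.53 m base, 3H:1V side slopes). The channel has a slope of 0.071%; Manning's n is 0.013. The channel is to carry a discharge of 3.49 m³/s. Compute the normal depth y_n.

y_n = 0.654 m

Manning's equation rearranged: A R^(2/3) = nQ / (1·√S) = 0.013 × 3.49 / (√0.00071) = 1.703.
Try y = 0.461 m: A R^(2/3) = 0.8636 — low.
Try y = 0.733 m: A R^(2/3) = 2.136 — high.
Try y = 0.654 m: A R^(2/3) = 1.701 — ≈ 1.703.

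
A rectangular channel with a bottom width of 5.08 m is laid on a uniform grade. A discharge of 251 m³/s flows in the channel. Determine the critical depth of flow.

For a rectangular channel, critical depth y_c = (q²/g)^(1/3) where q = Q/b = 251/5.08 = 49.41 m²/s.
So y_c = (49.41²/9.81)^(1/3) = 6.29 m.

y_c = 6.29 m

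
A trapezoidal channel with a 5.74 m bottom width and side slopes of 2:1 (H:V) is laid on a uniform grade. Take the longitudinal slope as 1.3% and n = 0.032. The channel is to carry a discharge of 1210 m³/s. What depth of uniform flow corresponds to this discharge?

Manning's equation rearranged: A R^(2/3) = nQ / (1·√S) = 0.032 × 1210 / (√0.013) = 339.6.
Try y = 7.81 m: A R^(2/3) = 427.5 — over.
Try y = 4.95 m: A R^(2/3) = 153 — short.
Try y = 7.07 m: A R^(2/3) = 340 — ≈ 339.6.

y_n = 7.07 m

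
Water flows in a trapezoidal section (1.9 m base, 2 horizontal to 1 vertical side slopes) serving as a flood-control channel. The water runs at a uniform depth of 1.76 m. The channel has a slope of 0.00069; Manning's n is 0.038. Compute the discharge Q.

Q = 6.49 m³/s

With bottom width b = 1.9 m and side slope z = 2: A = (b + zy)y = (1.9 + 2×1.76)×1.76 = 9.539 m²; P = b + 2y√(1+z²) = 1.9 + 2×1.76×2.236 = 9.771 m.
Hydraulic radius R = A/P = 9.539/9.771 = 0.9763 m.
Manning's equation: Q = (1/n) A R^(2/3) S^(1/2) = (1/0.038) × 9.539 × 0.9763^(2/3) × 0.00069^(1/2) = 6.49 m³/s.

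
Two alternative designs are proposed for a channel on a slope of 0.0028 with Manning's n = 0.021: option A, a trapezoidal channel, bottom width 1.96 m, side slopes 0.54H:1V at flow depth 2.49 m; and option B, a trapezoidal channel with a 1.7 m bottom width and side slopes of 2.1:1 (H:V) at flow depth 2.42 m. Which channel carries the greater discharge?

Channel A: With bottom width b = 1.96 m and side slope z = 0.54: A = (b + zy)y = (1.96 + 0.54×2.49)×2.49 = 8.228 m²; P = b + 2y√(1+z²) = 1.96 + 2×2.49×1.136 = 7.62 m. Hydraulic radius R = A/P = 8.228/7.62 = 1.08 m. Q_A = (1/0.021)·8.228·1.08^(2/3)·√0.0028 = 21.82 m³/s.
Channel B: With bottom width b = 1.7 m and side slope z = 2.1: A = (b + zy)y = (1.7 + 2.1×2.42)×2.42 = 16.41 m²; P = b + 2y√(1+z²) = 1.7 + 2×2.42×2.326 = 12.96 m. Hydraulic radius R = A/P = 16.41/12.96 = 1.267 m. Q_B = (1/0.021)·16.41·1.267^(2/3)·√0.0028 = 48.41 m³/s.
Q_A = 21.82 m³/s vs Q_B = 48.41 m³/s, so channel B carries more.

channel B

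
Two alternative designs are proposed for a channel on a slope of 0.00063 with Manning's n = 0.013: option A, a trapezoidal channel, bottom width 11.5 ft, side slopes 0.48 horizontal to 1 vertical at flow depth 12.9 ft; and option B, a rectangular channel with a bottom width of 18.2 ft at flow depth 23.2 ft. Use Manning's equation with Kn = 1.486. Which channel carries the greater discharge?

channel B

Channel A: With bottom width b = 11.5 ft and side slope z = 0.48: A = (b + zy)y = (11.5 + 0.48×12.9)×12.9 = 228.2 ft²; P = b + 2y√(1+z²) = 11.5 + 2×12.9×1.109 = 40.12 ft. Hydraulic radius R = A/P = 228.2/40.12 = 5.689 ft. Q_A = (1.486/0.013)·228.2·5.689^(2/3)·√0.00063 = 2087 ft³/s.
Channel B: Flow area A = b·y = 18.2 × 23.2 = 422.2 ft². Wetted perimeter P = b + 2y = 18.2 + 2×23.2 = 64.6 ft. Hydraulic radius R = A/P = 422.2/64.6 = 6.536 ft. Q_B = (1.486/0.013)·422.2·6.536^(2/3)·√0.00063 = 4235 ft³/s.
Q_A = 2087 ft³/s vs Q_B = 4235 ft³/s, so channel B carries more.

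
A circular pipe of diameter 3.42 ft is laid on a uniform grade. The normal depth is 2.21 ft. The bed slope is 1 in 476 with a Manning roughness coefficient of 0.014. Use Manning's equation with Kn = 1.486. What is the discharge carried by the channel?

For a circular section of diameter D = 3.42 ft at depth y = 2.21 ft, the central angle is θ = 2 arccos(1 − 2y/D) = 3.735 rad. Then A = (D²/8)(θ − sin θ) = 6.278 ft² and P = Dθ/2 = 6.387 ft.
Hydraulic radius R = A/P = 6.278/6.387 = 0.983 ft.
Manning's equation: Q = (1.486/n) A R^(2/3) S^(1/2) = (1.486/0.014) × 6.278 × 0.983^(2/3) × 0.002101^(1/2) = 30.2 ft³/s.

Q = 30.2 ft³/s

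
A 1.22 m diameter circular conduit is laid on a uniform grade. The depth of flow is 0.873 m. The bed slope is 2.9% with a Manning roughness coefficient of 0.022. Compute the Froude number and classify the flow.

supercritical

For a circular section of diameter D = 1.22 m at depth y = 0.873 m, the central angle is θ = 2 arccos(1 − 2y/D) = 4.033 rad. Then A = (D²/8)(θ − sin θ) = 0.8951 m² and P = Dθ/2 = 2.46 m.
Hydraulic radius R = A/P = 0.8951/2.46 = 0.3638 m.
V = (1/n) R^(2/3) √S = (1/0.022) × 0.3638^(2/3) × √0.029 = 3.945 m/s. Hydraulic depth D_h = A/T = 0.8951/1.101 = 0.8132 m.
Froude number Fr = V/√(g·D_h) = 3.945/√(9.81×0.8132) = 1.4, which is greater than 1, so the flow is supercritical.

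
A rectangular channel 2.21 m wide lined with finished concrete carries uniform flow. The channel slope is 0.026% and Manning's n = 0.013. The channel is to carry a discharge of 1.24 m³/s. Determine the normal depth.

y_n = 0.767 m

Manning's equation rearranged: A R^(2/3) = nQ / (1·√S) = 0.013 × 1.24 / (√0.00026) = 0.9997.
Trying y = 0.886 m: A R^(2/3) = 1.22 — too large.
Trying y = 0.666 m: A R^(2/3) = 0.8196 — too small.
Trying y = 0.767 m: A R^(2/3) = 0.9994 — close enough.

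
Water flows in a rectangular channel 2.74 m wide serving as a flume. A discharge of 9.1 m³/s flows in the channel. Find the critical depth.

y_c = 1.04 m

For a rectangular channel, critical depth y_c = (q²/g)^(1/3) where q = Q/b = 9.1/2.74 = 3.321 m²/s.
So y_c = (3.321²/9.81)^(1/3) = 1.04 m.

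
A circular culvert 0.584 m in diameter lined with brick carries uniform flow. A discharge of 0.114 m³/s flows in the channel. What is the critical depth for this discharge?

y_c = 0.217 m

At critical depth, Q² T / (g A³) = 1, i.e. A³/T = Q²/g = 0.114²/9.81 = 0.001325.
Trying y = 0.173 m: A³/T = 0.0005492 — short.
Trying y = 0.248 m: A³/T = 0.002202 — over.
Trying y = 0.217 m: A³/T = 0.001318 — matches.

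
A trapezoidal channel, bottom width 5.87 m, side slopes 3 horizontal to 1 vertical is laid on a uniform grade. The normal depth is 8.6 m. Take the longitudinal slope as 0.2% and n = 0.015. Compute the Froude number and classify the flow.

With bottom width b = 5.87 m and side slope z = 3: A = (b + zy)y = (5.87 + 3×8.6)×8.6 = 272.4 m²; P = b + 2y√(1+z²) = 5.87 + 2×8.6×3.162 = 60.26 m.
Hydraulic radius R = A/P = 272.4/60.26 = 4.52 m.
V = (1/n) R^(2/3) √S = (1/0.015) × 4.52^(2/3) × √0.002 = 8.15 m/s. Hydraulic depth D_h = A/T = 272.4/57.47 = 4.739 m.
Froude number Fr = V/√(g·D_h) = 8.15/√(9.81×4.739) = 1.2, which is greater than 1, so the flow is supercritical.

supercritical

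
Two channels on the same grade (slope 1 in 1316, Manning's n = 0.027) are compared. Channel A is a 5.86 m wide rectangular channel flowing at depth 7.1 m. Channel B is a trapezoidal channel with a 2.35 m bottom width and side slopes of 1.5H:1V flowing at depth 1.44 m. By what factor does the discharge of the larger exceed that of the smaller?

Channel A: Flow area A = b·y = 5.86 × 7.1 = 41.61 m². Wetted perimeter P = b + 2y = 5.86 + 2×7.1 = 20.06 m. Hydraulic radius R = A/P = 41.61/20.06 = 2.074 m. Q_A = (1/0.027)·41.61·2.074^(2/3)·√0.0007599 = 69.08 m³/s.
Channel B: With bottom width b = 2.35 m and side slope z = 1.5: A = (b + zy)y = (2.35 + 1.5×1.44)×1.44 = 6.494 m²; P = b + 2y√(1+z²) = 2.35 + 2×1.44×1.803 = 7.542 m. Hydraulic radius R = A/P = 6.494/7.542 = 0.8611 m. Q_B = (1/0.027)·6.494·0.8611^(2/3)·√0.0007599 = 6.001 m³/s.
The larger discharge is 69.08 m³/s and the smaller is 6.001 m³/s; the ratio is 11.5.

11.5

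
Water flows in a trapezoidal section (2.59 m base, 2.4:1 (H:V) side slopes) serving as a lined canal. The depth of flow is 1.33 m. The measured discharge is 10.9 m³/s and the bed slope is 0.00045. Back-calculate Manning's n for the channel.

n = 0.013

With bottom width b = 2.59 m and side slope z = 2.4: A = (b + zy)y = (2.59 + 2.4×1.33)×1.33 = 7.69 m²; P = b + 2y√(1+z²) = 2.59 + 2×1.33×2.6 = 9.506 m.
Hydraulic radius R = A/P = 7.69/9.506 = 0.809 m.
Rearranging Manning's equation: n = (1/Q) A R^(2/3) S^(1/2) = (1/10.9) × 7.69 × 0.809^(2/3) × √0.00045 = 0.013.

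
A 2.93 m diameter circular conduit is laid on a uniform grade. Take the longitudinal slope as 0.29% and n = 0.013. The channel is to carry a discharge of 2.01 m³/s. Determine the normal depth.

Manning's equation rearranged: A R^(2/3) = nQ / (1·√S) = 0.013 × 2.01 / (√0.0029) = 0.4852.
Trying y = 0.669 m: A R^(2/3) = 0.6265 — over.
Trying y = 0.589 m: A R^(2/3) = 0.4848 — ≈ 0.4852.

y_n = 0.589 m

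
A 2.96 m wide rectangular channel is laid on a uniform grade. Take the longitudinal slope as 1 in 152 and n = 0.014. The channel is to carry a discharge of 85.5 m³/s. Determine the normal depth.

Manning's equation rearranged: A R^(2/3) = nQ / (1·√S) = 0.014 × 85.5 / (√0.006579) = 14.76.
At y = 5.81 m: A R^(2/3) = 19.2 — high.
At y = 4.62 m: A R^(2/3) = 14.76 — matches.

y_n = 4.62 m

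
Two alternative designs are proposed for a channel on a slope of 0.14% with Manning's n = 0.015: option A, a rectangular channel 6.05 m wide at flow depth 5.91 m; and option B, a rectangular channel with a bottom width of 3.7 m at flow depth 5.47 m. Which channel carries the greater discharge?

channel A

Channel A: Flow area A = b·y = 6.05 × 5.91 = 35.76 m². Wetted perimeter P = b + 2y = 6.05 + 2×5.91 = 17.87 m. Hydraulic radius R = A/P = 35.76/17.87 = 2.001 m. Q_A = (1/0.015)·35.76·2.001^(2/3)·√0.0014 = 141.6 m³/s.
Channel B: Flow area A = b·y = 3.7 × 5.47 = 20.24 m². Wetted perimeter P = b + 2y = 3.7 + 2×5.47 = 14.64 m. Hydraulic radius R = A/P = 20.24/14.64 = 1.382 m. Q_B = (1/0.015)·20.24·1.382^(2/3)·√0.0014 = 62.65 m³/s.
Q_A = 141.6 m³/s vs Q_B = 62.65 m³/s, so channel A carries more.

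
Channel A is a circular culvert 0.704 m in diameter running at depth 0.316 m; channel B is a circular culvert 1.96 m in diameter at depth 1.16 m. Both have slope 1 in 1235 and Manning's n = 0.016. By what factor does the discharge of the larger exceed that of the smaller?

24.3

Channel A: For a circular section of diameter D = 0.704 m at depth y = 0.316 m, the central angle is θ = 2 arccos(1 − 2y/D) = 2.937 rad. Then A = (D²/8)(θ − sin θ) = 0.1693 m² and P = Dθ/2 = 1.034 m. Hydraulic radius R = A/P = 0.1693/1.034 = 0.1638 m. Q_A = (1/0.016)·0.1693·0.1638^(2/3)·√0.0008097 = 0.09016 m³/s.
Channel B: For a circular section of diameter D = 1.96 m at depth y = 1.16 m, the central angle is θ = 2 arccos(1 − 2y/D) = 3.511 rad. Then A = (D²/8)(θ − sin θ) = 1.859 m² and P = Dθ/2 = 3.441 m. Hydraulic radius R = A/P = 1.859/3.441 = 0.5404 m. Q_B = (1/0.016)·1.859·0.5404^(2/3)·√0.0008097 = 2.194 m³/s.
The larger discharge is 2.194 m³/s and the smaller is 0.09016 m³/s; the ratio is 24.3.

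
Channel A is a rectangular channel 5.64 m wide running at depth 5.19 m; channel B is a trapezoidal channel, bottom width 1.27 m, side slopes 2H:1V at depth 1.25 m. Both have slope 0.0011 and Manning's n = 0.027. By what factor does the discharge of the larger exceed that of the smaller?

11.9

Channel A: Flow area A = b·y = 5.64 × 5.19 = 29.27 m². Wetted perimeter P = b + 2y = 5.64 + 2×5.19 = 16.02 m. Hydraulic radius R = A/P = 29.27/16.02 = 1.827 m. Q_A = (1/0.027)·29.27·1.827^(2/3)·√0.0011 = 53.74 m³/s.
Channel B: With bottom width b = 1.27 m and side slope z = 2: A = (b + zy)y = (1.27 + 2×1.25)×1.25 = 4.713 m²; P = b + 2y√(1+z²) = 1.27 + 2×1.25×2.236 = 6.86 m. Hydraulic radius R = A/P = 4.713/6.86 = 0.6869 m. Q_B = (1/0.027)·4.713·0.6869^(2/3)·√0.0011 = 4.507 m³/s.
The larger discharge is 53.74 m³/s and the smaller is 4.507 m³/s; the ratio is 11.9.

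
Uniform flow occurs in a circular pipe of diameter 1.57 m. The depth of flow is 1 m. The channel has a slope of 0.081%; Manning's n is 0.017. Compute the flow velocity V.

For a circular section of diameter D = 1.57 m at depth y = 1 m, the central angle is θ = 2 arccos(1 − 2y/D) = 3.696 rad. Then A = (D²/8)(θ − sin θ) = 1.301 m² and P = Dθ/2 = 2.902 m.
Hydraulic radius R = A/P = 1.301/2.902 = 0.4484 m.
From Manning's equation, V = (1/n) R^(2/3) S^(1/2) = (1/0.017) × 0.4484^(2/3) × 0.00081^(1/2) = 0.981 m/s.

V = 0.981 m/s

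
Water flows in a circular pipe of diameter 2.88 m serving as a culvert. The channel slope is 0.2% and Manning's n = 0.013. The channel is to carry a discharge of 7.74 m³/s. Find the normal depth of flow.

y_n = 1.32 m

Manning's equation rearranged: A R^(2/3) = nQ / (1·√S) = 0.013 × 7.74 / (√0.002) = 2.25.
At y = 1.62 m: A R^(2/3) = 3.178 — high.
At y = 1.09 m: A R^(2/3) = 1.593 — low.
At y = 1.32 m: A R^(2/3) = 2.251 — ≈ 2.25.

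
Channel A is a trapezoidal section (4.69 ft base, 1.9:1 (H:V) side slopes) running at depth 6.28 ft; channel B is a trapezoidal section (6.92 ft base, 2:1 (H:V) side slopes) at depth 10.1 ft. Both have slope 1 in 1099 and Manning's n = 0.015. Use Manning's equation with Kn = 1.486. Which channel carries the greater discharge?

Channel A: With bottom width b = 4.69 ft and side slope z = 1.9: A = (b + zy)y = (4.69 + 1.9×6.28)×6.28 = 104.4 ft²; P = b + 2y√(1+z²) = 4.69 + 2×6.28×2.147 = 31.66 ft. Hydraulic radius R = A/P = 104.4/31.66 = 3.297 ft. Q_A = (1.486/0.015)·104.4·3.297^(2/3)·√0.0009099 = 691.1 ft³/s.
Channel B: With bottom width b = 6.92 ft and side slope z = 2: A = (b + zy)y = (6.92 + 2×10.1)×10.1 = 273.9 ft²; P = b + 2y√(1+z²) = 6.92 + 2×10.1×2.236 = 52.09 ft. Hydraulic radius R = A/P = 273.9/52.09 = 5.259 ft. Q_B = (1.486/0.015)·273.9·5.259^(2/3)·√0.0009099 = 2475 ft³/s.
Q_A = 691.1 ft³/s vs Q_B = 2475 ft³/s, so channel B carries more.

channel B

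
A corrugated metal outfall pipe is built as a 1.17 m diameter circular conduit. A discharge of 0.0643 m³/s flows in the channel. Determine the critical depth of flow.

y_c = 0.134 m

At critical depth, Q² T / (g A³) = 1, i.e. A³/T = Q²/g = 0.0643²/9.81 = 0.0004215.
Try y = 0.0911 m: A³/T = 0.00009256 — too small.
Try y = 0.171 m: A³/T = 0.001117 — too large.
Try y = 0.134 m: A³/T = 0.0004268 — ≈ 0.0004215.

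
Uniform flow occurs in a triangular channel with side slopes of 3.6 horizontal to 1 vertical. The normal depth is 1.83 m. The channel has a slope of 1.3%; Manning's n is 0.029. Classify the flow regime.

supercritical

For a triangular section with side slope z = 3.6: A = zy² = 3.6×1.83² = 12.06 m²; P = 2y√(1+z²) = 2×1.83×3.736 = 13.67 m.
Hydraulic radius R = A/P = 12.06/13.67 = 0.8816 m.
V = (1/n) R^(2/3) √S = (1/0.029) × 0.8816^(2/3) × √0.013 = 3.615 m/s. Hydraulic depth D_h = A/T = 12.06/13.18 = 0.915 m.
Froude number Fr = V/√(g·D_h) = 3.615/√(9.81×0.915) = 1.21, which is greater than 1, so the flow is supercritical.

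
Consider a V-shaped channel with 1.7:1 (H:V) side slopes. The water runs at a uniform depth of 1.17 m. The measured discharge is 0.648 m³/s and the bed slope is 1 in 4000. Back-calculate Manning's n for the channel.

For a triangular section with side slope z = 1.7: A = zy² = 1.7×1.17² = 2.327 m²; P = 2y√(1+z²) = 2×1.17×1.972 = 4.615 m.
Hydraulic radius R = A/P = 2.327/4.615 = 0.5042 m.
Rearranging Manning's equation: n = (1/Q) A R^(2/3) S^(1/2) = (1/0.648) × 2.327 × 0.5042^(2/3) × √0.00025 = 0.036.

n = 0.036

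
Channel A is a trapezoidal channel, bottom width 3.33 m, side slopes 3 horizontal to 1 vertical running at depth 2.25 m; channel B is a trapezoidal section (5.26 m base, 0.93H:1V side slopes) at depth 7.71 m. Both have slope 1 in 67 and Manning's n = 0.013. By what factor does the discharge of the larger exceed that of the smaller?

8.43

Channel A: With bottom width b = 3.33 m and side slope z = 3: A = (b + zy)y = (3.33 + 3×2.25)×2.25 = 22.68 m²; P = b + 2y√(1+z²) = 3.33 + 2×2.25×3.162 = 17.56 m. Hydraulic radius R = A/P = 22.68/17.56 = 1.292 m. Q_A = (1/0.013)·22.68·1.292^(2/3)·√0.01493 = 252.8 m³/s.
Channel B: With bottom width b = 5.26 m and side slope z = 0.93: A = (b + zy)y = (5.26 + 0.93×7.71)×7.71 = 95.84 m²; P = b + 2y√(1+z²) = 5.26 + 2×7.71×1.366 = 26.32 m. Hydraulic radius R = A/P = 95.84/26.32 = 3.642 m. Q_B = (1/0.013)·95.84·3.642^(2/3)·√0.01493 = 2132 m³/s.
The larger discharge is 2132 m³/s and the smaller is 252.8 m³/s; the ratio is 8.43.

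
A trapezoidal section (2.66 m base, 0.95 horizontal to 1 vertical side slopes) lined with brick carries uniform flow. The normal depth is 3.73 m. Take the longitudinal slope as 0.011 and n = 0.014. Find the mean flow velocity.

V = 11 m/s

With bottom width b = 2.66 m and side slope z = 0.95: A = (b + zy)y = (2.66 + 0.95×3.73)×3.73 = 23.14 m²; P = b + 2y√(1+z²) = 2.66 + 2×3.73×1.379 = 12.95 m.
Hydraulic radius R = A/P = 23.14/12.95 = 1.787 m.
From Manning's equation, V = (1/n) R^(2/3) S^(1/2) = (1/0.014) × 1.787^(2/3) × 0.011^(1/2) = 11 m/s.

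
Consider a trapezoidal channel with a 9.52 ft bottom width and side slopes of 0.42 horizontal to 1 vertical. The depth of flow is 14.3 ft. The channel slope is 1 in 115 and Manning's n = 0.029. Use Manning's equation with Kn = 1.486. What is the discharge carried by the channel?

Q = 3300 ft³/s

With bottom width b = 9.52 ft and side slope z = 0.42: A = (b + zy)y = (9.52 + 0.42×14.3)×14.3 = 222 ft²; P = b + 2y√(1+z²) = 9.52 + 2×14.3×1.085 = 40.54 ft.
Hydraulic radius R = A/P = 222/40.54 = 5.477 ft.
Manning's equation: Q = (1.486/n) A R^(2/3) S^(1/2) = (1.486/0.029) × 222 × 5.477^(2/3) × 0.008696^(1/2) = 3300 ft³/s.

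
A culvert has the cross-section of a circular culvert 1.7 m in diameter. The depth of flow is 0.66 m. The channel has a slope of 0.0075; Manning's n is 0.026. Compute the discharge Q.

Q = 1.36 m³/s

For a circular section of diameter D = 1.7 m at depth y = 0.66 m, the central angle is θ = 2 arccos(1 − 2y/D) = 2.691 rad. Then A = (D²/8)(θ − sin θ) = 0.8146 m² and P = Dθ/2 = 2.287 m.
Hydraulic radius R = A/P = 0.8146/2.287 = 0.3562 m.
Manning's equation: Q = (1/n) A R^(2/3) S^(1/2) = (1/0.026) × 0.8146 × 0.3562^(2/3) × 0.0075^(1/2) = 1.36 m³/s.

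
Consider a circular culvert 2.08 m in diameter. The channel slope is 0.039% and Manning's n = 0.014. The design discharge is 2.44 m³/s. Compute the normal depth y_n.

Manning's equation rearranged: A R^(2/3) = nQ / (1·√S) = 0.014 × 2.44 / (√0.00039) = 1.73.
Try y = 1.12 m: A R^(2/3) = 1.243 — short.
Try y = 1.64 m: A R^(2/3) = 2.117 — over.
Try y = 1.39 m: A R^(2/3) = 1.728 — matches.

y_n = 1.39 m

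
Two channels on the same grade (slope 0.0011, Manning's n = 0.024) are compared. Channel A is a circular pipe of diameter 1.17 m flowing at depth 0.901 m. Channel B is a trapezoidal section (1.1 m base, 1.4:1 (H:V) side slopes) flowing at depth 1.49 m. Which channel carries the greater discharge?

channel B

Channel A: For a circular section of diameter D = 1.17 m at depth y = 0.901 m, the central angle is θ = 2 arccos(1 − 2y/D) = 4.283 rad. Then A = (D²/8)(θ − sin θ) = 0.8884 m² and P = Dθ/2 = 2.505 m. Hydraulic radius R = A/P = 0.8884/2.505 = 0.3546 m. Q_A = (1/0.024)·0.8884·0.3546^(2/3)·√0.0011 = 0.6151 m³/s.
Channel B: With bottom width b = 1.1 m and side slope z = 1.4: A = (b + zy)y = (1.1 + 1.4×1.49)×1.49 = 4.747 m²; P = b + 2y√(1+z²) = 1.1 + 2×1.49×1.72 = 6.227 m. Hydraulic radius R = A/P = 4.747/6.227 = 0.7623 m. Q_B = (1/0.024)·4.747·0.7623^(2/3)·√0.0011 = 5.475 m³/s.
Q_A = 0.6151 m³/s vs Q_B = 5.475 m³/s, so channel B carries more.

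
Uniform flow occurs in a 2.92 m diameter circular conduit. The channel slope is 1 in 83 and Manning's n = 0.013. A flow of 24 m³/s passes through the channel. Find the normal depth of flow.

y_n = 1.5 m

Manning's equation rearranged: A R^(2/3) = nQ / (1·√S) = 0.013 × 24 / (√0.01205) = 2.842.
Trying y = 1.89 m: A R^(2/3) = 4.082 — high.
Trying y = 1.28 m: A R^(2/3) = 2.159 — low.
Trying y = 1.5 m: A R^(2/3) = 2.841 — ≈ 2.842.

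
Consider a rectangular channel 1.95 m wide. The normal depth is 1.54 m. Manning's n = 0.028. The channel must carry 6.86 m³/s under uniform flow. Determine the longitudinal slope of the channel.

Flow area A = b·y = 1.95 × 1.54 = 3.003 m². Wetted perimeter P = b + 2y = 1.95 + 2×1.54 = 5.03 m.
Hydraulic radius R = A/P = 3.003/5.03 = 0.597 m.
From Manning's equation, S = [nQ / (1 A R^(2/3))]² = [0.028 × 6.86 / (1 × 3.003 × 0.597^(2/3))]² = 0.00814.

S = 0.00814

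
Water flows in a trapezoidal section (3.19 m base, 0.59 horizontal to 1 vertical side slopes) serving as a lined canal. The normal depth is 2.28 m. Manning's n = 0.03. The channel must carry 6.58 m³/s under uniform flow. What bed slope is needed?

S = 0.00028

With bottom width b = 3.19 m and side slope z = 0.59: A = (b + zy)y = (3.19 + 0.59×2.28)×2.28 = 10.34 m²; P = b + 2y√(1+z²) = 3.19 + 2×2.28×1.161 = 8.485 m.
Hydraulic radius R = A/P = 10.34/8.485 = 1.219 m.
From Manning's equation, S = [nQ / (1 A R^(2/3))]² = [0.03 × 6.58 / (1 × 10.34 × 1.219^(2/3))]² = 0.00028.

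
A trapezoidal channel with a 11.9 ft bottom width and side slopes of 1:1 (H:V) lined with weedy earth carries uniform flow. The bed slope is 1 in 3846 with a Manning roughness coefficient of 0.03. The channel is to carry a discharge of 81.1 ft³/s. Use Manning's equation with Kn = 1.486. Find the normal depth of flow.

Manning's equation rearranged: A R^(2/3) = nQ / (1.486·√S) = 0.03 × 81.1 / (1.486 × √0.00026) = 101.5.
Try y = 4.2 ft: A R^(2/3) = 135.7 — high.
Try y = 2.59 ft: A R^(2/3) = 58.62 — low.
Try y = 3.56 ft: A R^(2/3) = 101.5 — ≈ 101.5.

y_n = 3.56 ft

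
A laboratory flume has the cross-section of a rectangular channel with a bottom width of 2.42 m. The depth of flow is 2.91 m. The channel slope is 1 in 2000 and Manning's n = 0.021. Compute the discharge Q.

Flow area A = b·y = 2.42 × 2.91 = 7.042 m². Wetted perimeter P = b + 2y = 2.42 + 2×2.91 = 8.24 m.
Hydraulic radius R = A/P = 7.042/8.24 = 0.8546 m.
Manning's equation: Q = (1/n) A R^(2/3) S^(1/2) = (1/0.021) × 7.042 × 0.8546^(2/3) × 0.0005^(1/2) = 6.75 m³/s.

Q = 6.75 m³/s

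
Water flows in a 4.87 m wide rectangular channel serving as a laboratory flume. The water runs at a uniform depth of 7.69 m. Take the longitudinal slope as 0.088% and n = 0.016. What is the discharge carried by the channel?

Flow area A = b·y = 4.87 × 7.69 = 37.45 m². Wetted perimeter P = b + 2y = 4.87 + 2×7.69 = 20.25 m.
Hydraulic radius R = A/P = 37.45/20.25 = 1.849 m.
Manning's equation: Q = (1/n) A R^(2/3) S^(1/2) = (1/0.016) × 37.45 × 1.849^(2/3) × 0.00088^(1/2) = 105 m³/s.

Q = 105 m³/s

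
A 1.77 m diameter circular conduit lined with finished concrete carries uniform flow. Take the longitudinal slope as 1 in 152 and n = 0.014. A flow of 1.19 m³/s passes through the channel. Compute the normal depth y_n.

Manning's equation rearranged: A R^(2/3) = nQ / (1·√S) = 0.014 × 1.19 / (√0.006579) = 0.2054.
Trying y = 0.393 m: A R^(2/3) = 0.1545 — short.
Trying y = 0.453 m: A R^(2/3) = 0.205 — matches.

y_n = 0.453 m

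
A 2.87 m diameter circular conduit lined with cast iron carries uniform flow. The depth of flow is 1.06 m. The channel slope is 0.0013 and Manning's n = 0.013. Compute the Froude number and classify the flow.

For a circular section of diameter D = 2.87 m at depth y = 1.06 m, the central angle is θ = 2 arccos(1 − 2y/D) = 2.613 rad. Then A = (D²/8)(θ − sin θ) = 2.171 m² and P = Dθ/2 = 3.749 m.
Hydraulic radius R = A/P = 2.171/3.749 = 0.579 m.
V = (1/n) R^(2/3) √S = (1/0.013) × 0.579^(2/3) × √0.0013 = 1.927 m/s. Hydraulic depth D_h = A/T = 2.171/2.77 = 0.7836 m.
Froude number Fr = V/√(g·D_h) = 1.927/√(9.81×0.7836) = 0.695, which is less than 1, so the flow is subcritical.

subcritical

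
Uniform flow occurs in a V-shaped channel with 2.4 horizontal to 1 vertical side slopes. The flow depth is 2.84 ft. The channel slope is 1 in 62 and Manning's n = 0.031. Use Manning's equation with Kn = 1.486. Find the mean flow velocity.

For a triangular section with side slope z = 2.4: A = zy² = 2.4×2.84² = 19.36 ft²; P = 2y√(1+z²) = 2×2.84×2.6 = 14.77 ft.
Hydraulic radius R = A/P = 19.36/14.77 = 1.311 ft.
From Manning's equation, V = (1.486/n) R^(2/3) S^(1/2) = (1.486/0.031) × 1.311^(2/3) × 0.01613^(1/2) = 7.29 ft/s.

V = 7.29 ft/s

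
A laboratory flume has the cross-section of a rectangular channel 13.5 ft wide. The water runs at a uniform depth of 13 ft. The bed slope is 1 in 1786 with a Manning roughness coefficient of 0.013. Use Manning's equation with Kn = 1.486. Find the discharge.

Q = 1280 ft³/s

Flow area A = b·y = 13.5 × 13 = 175.5 ft². Wetted perimeter P = b + 2y = 13.5 + 2×13 = 39.5 ft.
Hydraulic radius R = A/P = 175.5/39.5 = 4.443 ft.
Manning's equation: Q = (1.486/n) A R^(2/3) S^(1/2) = (1.486/0.013) × 175.5 × 4.443^(2/3) × 0.0005599^(1/2) = 1280 ft³/s.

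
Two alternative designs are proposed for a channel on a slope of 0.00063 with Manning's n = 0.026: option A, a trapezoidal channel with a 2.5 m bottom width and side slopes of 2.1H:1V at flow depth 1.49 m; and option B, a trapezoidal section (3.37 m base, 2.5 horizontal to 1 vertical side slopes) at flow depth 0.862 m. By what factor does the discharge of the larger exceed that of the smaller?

2.3

Channel A: With bottom width b = 2.5 m and side slope z = 2.1: A = (b + zy)y = (2.5 + 2.1×1.49)×1.49 = 8.387 m²; P = b + 2y√(1+z²) = 2.5 + 2×1.49×2.326 = 9.431 m. Hydraulic radius R = A/P = 8.387/9.431 = 0.8893 m. Q_A = (1/0.026)·8.387·0.8893^(2/3)·√0.00063 = 7.488 m³/s.
Channel B: With bottom width b = 3.37 m and side slope z = 2.5: A = (b + zy)y = (3.37 + 2.5×0.862)×0.862 = 4.763 m²; P = b + 2y√(1+z²) = 3.37 + 2×0.862×2.693 = 8.012 m. Hydraulic radius R = A/P = 4.763/8.012 = 0.5944 m. Q_B = (1/0.026)·4.763·0.5944^(2/3)·√0.00063 = 3.25 m³/s.
The larger discharge is 7.488 m³/s and the smaller is 3.25 m³/s; the ratio is 2.3.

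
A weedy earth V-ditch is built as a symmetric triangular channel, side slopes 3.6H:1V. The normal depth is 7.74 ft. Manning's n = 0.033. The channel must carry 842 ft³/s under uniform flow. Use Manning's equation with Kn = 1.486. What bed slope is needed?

S = 0.0013

For a triangular section with side slope z = 3.6: A = zy² = 3.6×7.74² = 215.7 ft²; P = 2y√(1+z²) = 2×7.74×3.736 = 57.84 ft.
Hydraulic radius R = A/P = 215.7/57.84 = 3.729 ft.
From Manning's equation, S = [nQ / (1.486 A R^(2/3))]² = [0.033 × 842 / (1.486 × 215.7 × 3.729^(2/3))]² = 0.0013.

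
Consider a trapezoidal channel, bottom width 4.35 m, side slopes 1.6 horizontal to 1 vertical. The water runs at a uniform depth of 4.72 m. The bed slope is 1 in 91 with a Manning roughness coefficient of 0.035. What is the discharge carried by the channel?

With bottom width b = 4.35 m and side slope z = 1.6: A = (b + zy)y = (4.35 + 1.6×4.72)×4.72 = 56.18 m²; P = b + 2y√(1+z²) = 4.35 + 2×4.72×1.887 = 22.16 m.
Hydraulic radius R = A/P = 56.18/22.16 = 2.535 m.
Manning's equation: Q = (1/n) A R^(2/3) S^(1/2) = (1/0.035) × 56.18 × 2.535^(2/3) × 0.01099^(1/2) = 313 m³/s.

Q = 313 m³/s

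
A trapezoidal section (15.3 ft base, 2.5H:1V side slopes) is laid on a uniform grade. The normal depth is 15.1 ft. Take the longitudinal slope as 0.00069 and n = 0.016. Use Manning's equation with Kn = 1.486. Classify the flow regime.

With bottom width b = 15.3 ft and side slope z = 2.5: A = (b + zy)y = (15.3 + 2.5×15.1)×15.1 = 801.1 ft²; P = b + 2y√(1+z²) = 15.3 + 2×15.1×2.693 = 96.62 ft.
Hydraulic radius R = A/P = 801.1/96.62 = 8.291 ft.
V = (1.486/n) R^(2/3) √S = (1.486/0.016) × 8.291^(2/3) × √0.00069 = 9.994 ft/s. Hydraulic depth D_h = A/T = 801.1/90.8 = 8.822 ft.
Froude number Fr = V/√(g·D_h) = 9.994/√(32.2×8.822) = 0.593, which is less than 1, so the flow is subcritical.

subcritical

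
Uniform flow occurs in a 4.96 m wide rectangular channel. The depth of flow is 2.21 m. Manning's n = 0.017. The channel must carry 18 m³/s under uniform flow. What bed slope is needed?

S = 0.000633

Flow area A = b·y = 4.96 × 2.21 = 10.96 m². Wetted perimeter P = b + 2y = 4.96 + 2×2.21 = 9.38 m.
Hydraulic radius R = A/P = 10.96/9.38 = 1.169 m.
From Manning's equation, S = [nQ / (1 A R^(2/3))]² = [0.017 × 18 / (1 × 10.96 × 1.169^(2/3))]² = 0.000633.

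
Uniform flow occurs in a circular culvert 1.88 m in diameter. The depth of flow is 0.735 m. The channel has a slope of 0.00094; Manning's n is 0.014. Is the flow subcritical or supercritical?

subcritical

For a circular section of diameter D = 1.88 m at depth y = 0.735 m, the central angle is θ = 2 arccos(1 − 2y/D) = 2.702 rad. Then A = (D²/8)(θ − sin θ) = 1.006 m² and P = Dθ/2 = 2.54 m.
Hydraulic radius R = A/P = 1.006/2.54 = 0.396 m.
V = (1/n) R^(2/3) √S = (1/0.014) × 0.396^(2/3) × √0.00094 = 1.181 m/s. Hydraulic depth D_h = A/T = 1.006/1.835 = 0.5481 m.
Froude number Fr = V/√(g·D_h) = 1.181/√(9.81×0.5481) = 0.509, which is less than 1, so the flow is subcritical.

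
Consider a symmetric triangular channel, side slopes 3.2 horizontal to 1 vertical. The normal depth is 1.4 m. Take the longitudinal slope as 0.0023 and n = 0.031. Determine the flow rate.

Q = 7.42 m³/s

For a triangular section with side slope z = 3.2: A = zy² = 3.2×1.4² = 6.272 m²; P = 2y√(1+z²) = 2×1.4×3.353 = 9.387 m.
Hydraulic radius R = A/P = 6.272/9.387 = 0.6681 m.
Manning's equation: Q = (1/n) A R^(2/3) S^(1/2) = (1/0.031) × 6.272 × 0.6681^(2/3) × 0.0023^(1/2) = 7.42 m³/s.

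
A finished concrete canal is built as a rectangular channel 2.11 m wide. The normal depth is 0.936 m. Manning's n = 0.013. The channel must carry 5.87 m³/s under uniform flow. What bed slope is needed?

S = 0.0038

Flow area A = b·y = 2.11 × 0.936 = 1.975 m². Wetted perimeter P = b + 2y = 2.11 + 2×0.936 = 3.982 m.
Hydraulic radius R = A/P = 1.975/3.982 = 0.496 m.
From Manning's equation, S = [nQ / (1 A R^(2/3))]² = [0.013 × 5.87 / (1 × 1.975 × 0.496^(2/3))]² = 0.0038.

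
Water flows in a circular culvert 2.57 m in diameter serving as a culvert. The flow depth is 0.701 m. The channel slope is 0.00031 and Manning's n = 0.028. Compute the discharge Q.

Q = 0.395 m³/s

For a circular section of diameter D = 2.57 m at depth y = 0.701 m, the central angle is θ = 2 arccos(1 − 2y/D) = 2.198 rad. Then A = (D²/8)(θ − sin θ) = 1.146 m² and P = Dθ/2 = 2.824 m.
Hydraulic radius R = A/P = 1.146/2.824 = 0.4058 m.
Manning's equation: Q = (1/n) A R^(2/3) S^(1/2) = (1/0.028) × 1.146 × 0.4058^(2/3) × 0.00031^(1/2) = 0.395 m³/s.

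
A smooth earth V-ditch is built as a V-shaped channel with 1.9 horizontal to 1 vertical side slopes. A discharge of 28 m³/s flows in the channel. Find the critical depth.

y_c = 2.13 m

At critical depth, Q² T / (g A³) = 1, i.e. A³/T = Q²/g = 28²/9.81 = 79.92.
At y = 1.5 m: A³/T = 13.71 — too small.
At y = 2.49 m: A³/T = 172.8 — too large.
At y = 2.13 m: A³/T = 79.14 — close enough.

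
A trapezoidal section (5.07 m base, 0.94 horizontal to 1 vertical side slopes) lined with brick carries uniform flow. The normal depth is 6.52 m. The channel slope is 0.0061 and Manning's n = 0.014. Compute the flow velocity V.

V = 12.1 m/s

With bottom width b = 5.07 m and side slope z = 0.94: A = (b + zy)y = (5.07 + 0.94×6.52)×6.52 = 73.02 m²; P = b + 2y√(1+z²) = 5.07 + 2×6.52×1.372 = 22.97 m.
Hydraulic radius R = A/P = 73.02/22.97 = 3.179 m.
From Manning's equation, V = (1/n) R^(2/3) S^(1/2) = (1/0.014) × 3.179^(2/3) × 0.0061^(1/2) = 12.1 m/s.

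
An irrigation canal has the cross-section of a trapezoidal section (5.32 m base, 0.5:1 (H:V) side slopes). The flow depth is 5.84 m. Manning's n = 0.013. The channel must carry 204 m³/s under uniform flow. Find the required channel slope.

With bottom width b = 5.32 m and side slope z = 0.5: A = (b + zy)y = (5.32 + 0.5×5.84)×5.84 = 48.12 m²; P = b + 2y√(1+z²) = 5.32 + 2×5.84×1.118 = 18.38 m.
Hydraulic radius R = A/P = 48.12/18.38 = 2.618 m.
From Manning's equation, S = [nQ / (1 A R^(2/3))]² = [0.013 × 204 / (1 × 48.12 × 2.618^(2/3))]² = 0.000842.

S = 0.000842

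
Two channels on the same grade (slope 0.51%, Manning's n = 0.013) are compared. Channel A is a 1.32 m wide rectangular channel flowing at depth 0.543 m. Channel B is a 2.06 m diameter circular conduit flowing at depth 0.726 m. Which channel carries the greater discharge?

Channel A: Flow area A = b·y = 1.32 × 0.543 = 0.7168 m². Wetted perimeter P = b + 2y = 1.32 + 2×0.543 = 2.406 m. Hydraulic radius R = A/P = 0.7168/2.406 = 0.2979 m. Q_A = (1/0.013)·0.7168·0.2979^(2/3)·√0.0051 = 1.756 m³/s.
Channel B: For a circular section of diameter D = 2.06 m at depth y = 0.726 m, the central angle is θ = 2 arccos(1 − 2y/D) = 2.542 rad. Then A = (D²/8)(θ − sin θ) = 1.049 m² and P = Dθ/2 = 2.619 m. Hydraulic radius R = A/P = 1.049/2.619 = 0.4008 m. Q_B = (1/0.013)·1.049·0.4008^(2/3)·√0.0051 = 3.134 m³/s.
Q_A = 1.756 m³/s vs Q_B = 3.134 m³/s, so channel B carries more.

channel B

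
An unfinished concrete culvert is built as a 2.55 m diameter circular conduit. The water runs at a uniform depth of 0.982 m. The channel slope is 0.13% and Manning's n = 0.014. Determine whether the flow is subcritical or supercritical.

For a circular section of diameter D = 2.55 m at depth y = 0.982 m, the central angle is θ = 2 arccos(1 − 2y/D) = 2.678 rad. Then A = (D²/8)(θ − sin θ) = 1.813 m² and P = Dθ/2 = 3.414 m.
Hydraulic radius R = A/P = 1.813/3.414 = 0.531 m.
V = (1/n) R^(2/3) √S = (1/0.014) × 0.531^(2/3) × √0.0013 = 1.689 m/s. Hydraulic depth D_h = A/T = 1.813/2.482 = 0.7305 m.
Froude number Fr = V/√(g·D_h) = 1.689/√(9.81×0.7305) = 0.631, which is less than 1, so the flow is subcritical.

subcritical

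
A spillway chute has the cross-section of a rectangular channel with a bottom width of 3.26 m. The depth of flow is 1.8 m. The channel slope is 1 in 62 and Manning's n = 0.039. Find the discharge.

Q = 17.2 m³/s

Flow area A = b·y = 3.26 × 1.8 = 5.868 m². Wetted perimeter P = b + 2y = 3.26 + 2×1.8 = 6.86 m.
Hydraulic radius R = A/P = 5.868/6.86 = 0.8554 m.
Manning's equation: Q = (1/n) A R^(2/3) S^(1/2) = (1/0.039) × 5.868 × 0.8554^(2/3) × 0.01613^(1/2) = 17.2 m³/s.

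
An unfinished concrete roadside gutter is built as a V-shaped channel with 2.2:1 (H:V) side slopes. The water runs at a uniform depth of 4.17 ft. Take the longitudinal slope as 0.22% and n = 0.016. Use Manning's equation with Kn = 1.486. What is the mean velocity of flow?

V = 6.68 ft/s

For a triangular section with side slope z = 2.2: A = zy² = 2.2×4.17² = 38.26 ft²; P = 2y√(1+z²) = 2×4.17×2.417 = 20.15 ft.
Hydraulic radius R = A/P = 38.26/20.15 = 1.898 ft.
From Manning's equation, V = (1.486/n) R^(2/3) S^(1/2) = (1.486/0.016) × 1.898^(2/3) × 0.0022^(1/2) = 6.68 ft/s.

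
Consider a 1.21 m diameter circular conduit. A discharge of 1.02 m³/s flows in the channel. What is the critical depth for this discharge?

y_c = 0.546 m

At critical depth, Q² T / (g A³) = 1, i.e. A³/T = Q²/g = 1.02²/9.81 = 0.1061.
At y = 0.437 m: A³/T = 0.04512 — too small.
At y = 0.546 m: A³/T = 0.1061 — ≈ 0.1061.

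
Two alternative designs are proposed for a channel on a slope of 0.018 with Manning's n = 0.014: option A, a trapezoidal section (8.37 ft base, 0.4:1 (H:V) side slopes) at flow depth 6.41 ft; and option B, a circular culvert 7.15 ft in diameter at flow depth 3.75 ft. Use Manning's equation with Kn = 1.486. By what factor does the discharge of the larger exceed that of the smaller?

Channel A: With bottom width b = 8.37 ft and side slope z = 0.4: A = (b + zy)y = (8.37 + 0.4×6.41)×6.41 = 70.09 ft²; P = b + 2y√(1+z²) = 8.37 + 2×6.41×1.077 = 22.18 ft. Hydraulic radius R = A/P = 70.09/22.18 = 3.16 ft. Q_A = (1.486/0.014)·70.09·3.16^(2/3)·√0.018 = 2149 ft³/s.
Channel B: For a circular section of diameter D = 7.15 ft at depth y = 3.75 ft, the central angle is θ = 2 arccos(1 − 2y/D) = 3.24 rad. Then A = (D²/8)(θ − sin θ) = 21.33 ft² and P = Dθ/2 = 11.58 ft. Hydraulic radius R = A/P = 21.33/11.58 = 1.841 ft. Q_B = (1.486/0.014)·21.33·1.841^(2/3)·√0.018 = 456.3 ft³/s.
The larger discharge is 2149 ft³/s and the smaller is 456.3 ft³/s; the ratio is 4.71.

4.71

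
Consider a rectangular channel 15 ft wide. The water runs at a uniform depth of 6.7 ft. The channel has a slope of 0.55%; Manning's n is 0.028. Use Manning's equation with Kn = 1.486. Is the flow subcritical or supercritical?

Flow area A = b·y = 15 × 6.7 = 100.5 ft². Wetted perimeter P = b + 2y = 15 + 2×6.7 = 28.4 ft.
Hydraulic radius R = A/P = 100.5/28.4 = 3.539 ft.
V = (1.486/n) R^(2/3) √S = (1.486/0.028) × 3.539^(2/3) × √0.0055 = 9.14 ft/s. Hydraulic depth D_h = A/T = 100.5/15 = 6.7 ft.
Froude number Fr = V/√(g·D_h) = 9.14/√(32.2×6.7) = 0.622, which is less than 1, so the flow is subcritical.

subcritical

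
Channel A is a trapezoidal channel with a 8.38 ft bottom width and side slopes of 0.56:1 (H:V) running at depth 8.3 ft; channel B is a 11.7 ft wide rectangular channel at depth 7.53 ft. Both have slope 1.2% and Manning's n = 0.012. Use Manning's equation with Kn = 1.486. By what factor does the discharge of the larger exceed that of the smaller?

1.38

Channel A: With bottom width b = 8.38 ft and side slope z = 0.56: A = (b + zy)y = (8.38 + 0.56×8.3)×8.3 = 108.1 ft²; P = b + 2y√(1+z²) = 8.38 + 2×8.3×1.146 = 27.41 ft. Hydraulic radius R = A/P = 108.1/27.41 = 3.946 ft. Q_A = (1.486/0.012)·108.1·3.946^(2/3)·√0.012 = 3663 ft³/s.
Channel B: Flow area A = b·y = 11.7 × 7.53 = 88.1 ft². Wetted perimeter P = b + 2y = 11.7 + 2×7.53 = 26.76 ft. Hydraulic radius R = A/P = 88.1/26.76 = 3.292 ft. Q_B = (1.486/0.012)·88.1·3.292^(2/3)·√0.012 = 2645 ft³/s.
The larger discharge is 3663 ft³/s and the smaller is 2645 ft³/s; the ratio is 1.38.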